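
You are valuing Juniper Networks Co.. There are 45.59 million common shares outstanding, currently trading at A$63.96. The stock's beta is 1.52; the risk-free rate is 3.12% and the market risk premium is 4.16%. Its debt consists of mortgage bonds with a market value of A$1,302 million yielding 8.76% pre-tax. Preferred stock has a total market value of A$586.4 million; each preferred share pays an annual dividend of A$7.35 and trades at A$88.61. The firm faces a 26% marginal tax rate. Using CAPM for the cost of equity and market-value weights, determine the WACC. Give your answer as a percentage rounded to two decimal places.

Cost of equity via CAPM: Re = 3.12% + 1.52 × 4.16% = 9.4432%.
Cost of preferred: Rp = 7.35 / 88.61 = 8.2948%.
Market value of equity E = 63.96 × 45.59m = 2915.9364m.
Total capital V = 2915.9364 + 586.4 + 1302 = 4804.3364.
Equity: weight = 2915.9364/4804.3364 = 0.6069; cost = 9.4432%.
Preferred: weight = 586.4/4804.3364 = 0.1221; cost = 8.2948%.
Mortgage bonds: weight = 1302/4804.3364 = 0.2710; after-tax cost = 8.76% × (1 − 26%) = 6.4824%.
WACC = 0.6069 × 9.4432% + 0.1221 × 8.2948% + 0.2710 × 6.4824% = 8.5006%.

8.50%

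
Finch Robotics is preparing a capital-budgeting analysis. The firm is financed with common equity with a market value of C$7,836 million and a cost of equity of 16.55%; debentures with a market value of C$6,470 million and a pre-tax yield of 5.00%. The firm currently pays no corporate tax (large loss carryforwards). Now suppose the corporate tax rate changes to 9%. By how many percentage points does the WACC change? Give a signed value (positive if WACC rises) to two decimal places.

Current WACC:
Total capital V = 7836 + 6470 = 14306.
Equity: weight = 7836/14306 = 0.5477; cost = 16.55%.
Debentures: weight = 6470/14306 = 0.4523; after-tax cost = 5% × (1 − 0%) = 5.0000%.
WACC = 0.5477 × 16.5500% + 0.4523 × 5.0000% = 11.3264%.
After the change:
Total capital V = 7836 + 6470 = 14306.
Equity: weight = 7836/14306 = 0.5477; cost = 16.55%.
Debentures: weight = 6470/14306 = 0.4523; after-tax cost = 5% × (1 − 9%) = 4.5500%.
WACC = 0.5477 × 16.5500% + 0.4523 × 4.5500% = 11.1229%.
Change in WACC = 11.1229% − 11.3264% = -0.2035 pp.

-0.20 pp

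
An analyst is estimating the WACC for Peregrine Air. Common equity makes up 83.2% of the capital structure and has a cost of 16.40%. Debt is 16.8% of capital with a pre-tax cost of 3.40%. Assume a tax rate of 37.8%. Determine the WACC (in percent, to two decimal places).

14.00%

After-tax cost of debt = 3.4% × (1 − 37.8%) = 2.1148%.
WACC = 0.832 × 16.4000% + 0.168 × 2.1148% = 14.0001%.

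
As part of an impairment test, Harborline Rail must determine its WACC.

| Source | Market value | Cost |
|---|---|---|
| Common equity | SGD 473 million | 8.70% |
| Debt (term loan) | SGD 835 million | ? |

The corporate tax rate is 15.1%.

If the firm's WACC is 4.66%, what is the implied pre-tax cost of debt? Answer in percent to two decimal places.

2.79%

Total capital V = 473 + 835 = 1308.
Equity weight = 473/1308 = 0.3616.
Term loan weight = 835/1308 = 0.6384.
Equity contribution = 0.3616 × 8.7% = 3.1461%.
Remaining for debt = 4.66% − 3.1461% = 1.5139%.
Rd × (1 − 15.1%) × 0.6384 = 1.5139%  ⇒  Rd = 2.7933%.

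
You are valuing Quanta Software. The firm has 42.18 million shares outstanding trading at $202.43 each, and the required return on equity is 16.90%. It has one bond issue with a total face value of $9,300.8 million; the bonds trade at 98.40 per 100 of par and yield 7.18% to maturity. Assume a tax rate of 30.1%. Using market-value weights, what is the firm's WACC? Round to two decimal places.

Market value of equity E = 202.43 × 42.18m = 8538.4974m. Market value of debt D = 9300.8m × 98.4/100 = 9151.9872m.
Total capital V = 8538.4974 + 9151.9872 = 17690.4846.
Equity: weight = 8538.4974/17690.4846 = 0.4827; cost = 16.9%.
Bonds outstanding: weight = 9151.9872/17690.4846 = 0.5173; after-tax cost = 7.18% × (1 − 30.1%) = 5.0188%.
WACC = 0.4827 × 16.9000% + 0.5173 × 5.0188% = 10.7534%.

10.75%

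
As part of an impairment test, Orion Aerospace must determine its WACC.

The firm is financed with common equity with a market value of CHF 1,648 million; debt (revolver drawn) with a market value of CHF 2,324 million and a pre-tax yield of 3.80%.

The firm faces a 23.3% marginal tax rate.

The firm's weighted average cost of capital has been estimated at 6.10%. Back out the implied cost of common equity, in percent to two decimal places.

10.59%

Total capital V = 1648 + 2324 = 3972.
Equity weight = 1648/3972 = 0.4149.
Revolver drawn weight = 2324/3972 = 0.5851.
Debt contribution = 0.5851 × 3.8% × (1 − 23.3%) = 1.7053%.
Required equity contribution = 6.1% − 1.7053% = 4.3947%.
Re = 4.3947% / 0.4149 = 10.5920%.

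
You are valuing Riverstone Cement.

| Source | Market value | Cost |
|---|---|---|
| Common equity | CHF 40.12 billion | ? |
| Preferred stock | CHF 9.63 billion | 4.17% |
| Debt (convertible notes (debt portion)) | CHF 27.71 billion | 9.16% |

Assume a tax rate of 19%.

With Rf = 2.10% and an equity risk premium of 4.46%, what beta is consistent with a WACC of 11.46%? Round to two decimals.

3.12

Total capital V = 40.12 + 9.63 + 27.71 = 77.46.
Equity weight = 40.12/77.46 = 0.5179.
Preferred weight = 9.63/77.46 = 0.1243.
Convertible notes (debt portion) weight = 27.71/77.46 = 0.3577.
Debt contribution = 0.3577 × 9.16% × (1 − 19%) = 2.6542%.
Preferred contribution = 0.1243 × 4.17% = 0.5184%.
Required equity contribution = 11.46% − 3.1727% = 8.2873%  ⇒  Re = 16.0004%.
CAPM: 16.0004% = 2.1% + β × 4.46%  ⇒  β = 3.1167.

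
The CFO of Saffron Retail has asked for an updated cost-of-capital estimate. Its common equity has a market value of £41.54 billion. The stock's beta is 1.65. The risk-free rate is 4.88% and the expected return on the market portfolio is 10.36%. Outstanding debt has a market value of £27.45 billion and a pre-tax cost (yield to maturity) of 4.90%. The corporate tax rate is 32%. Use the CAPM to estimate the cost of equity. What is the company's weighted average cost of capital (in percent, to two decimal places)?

9.71%

Market risk premium = 10.36% − 4.88% = 5.48%.
Cost of equity via CAPM: Re = 4.88% + 1.65 × 5.48% = 13.9220%.
Total capital V = 41.54 + 27.45 = 68.99.
Equity: weight = 41.54/68.99 = 0.6021; cost = 13.922%.
Debt: weight = 27.45/68.99 = 0.3979; after-tax cost = 4.9% × (1 − 32%) = 3.3320%.
WACC = 0.6021 × 13.9220% + 0.3979 × 3.3320% = 9.7084%.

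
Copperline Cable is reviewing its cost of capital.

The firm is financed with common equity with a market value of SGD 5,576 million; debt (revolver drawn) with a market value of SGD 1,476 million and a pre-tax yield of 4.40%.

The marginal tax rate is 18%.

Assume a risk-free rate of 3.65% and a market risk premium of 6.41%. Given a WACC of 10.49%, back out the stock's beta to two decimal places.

Total capital V = 5576 + 1476 = 7052.
Equity weight = 5576/7052 = 0.7907.
Revolver drawn weight = 1476/7052 = 0.2093.
Debt contribution = 0.2093 × 4.4% × (1 − 18%) = 0.7552%.
Required equity contribution = 10.49% − 0.7552% = 9.7348%  ⇒  Re = 12.3117%.
CAPM: 12.3117% = 3.65% + β × 6.41%  ⇒  β = 1.3513.

1.35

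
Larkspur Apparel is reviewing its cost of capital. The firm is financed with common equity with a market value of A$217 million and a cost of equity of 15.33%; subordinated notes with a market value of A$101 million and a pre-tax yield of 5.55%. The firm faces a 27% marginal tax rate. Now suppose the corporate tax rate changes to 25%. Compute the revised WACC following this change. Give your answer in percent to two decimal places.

After the change:
Total capital V = 217 + 101 = 318.
Equity: weight = 217/318 = 0.6824; cost = 15.33%.
Subordinated notes: weight = 101/318 = 0.3176; after-tax cost = 5.55% × (1 − 25%) = 4.1625%.
WACC = 0.6824 × 15.3300% + 0.3176 × 4.1625% = 11.7831%.

11.78%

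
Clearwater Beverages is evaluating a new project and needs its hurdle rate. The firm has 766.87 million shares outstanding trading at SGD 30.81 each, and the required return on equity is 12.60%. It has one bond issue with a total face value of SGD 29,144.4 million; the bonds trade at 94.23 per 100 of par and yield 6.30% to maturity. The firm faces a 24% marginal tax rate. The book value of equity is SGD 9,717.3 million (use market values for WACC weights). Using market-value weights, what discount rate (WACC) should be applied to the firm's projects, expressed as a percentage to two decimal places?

Market value of equity E = 30.81 × 766.87m = 23627.2647m. Market value of debt D = 29144.4m × 94.23/100 = 27462.76812m.
Total capital V = 23627.2647 + 27462.76812 = 51090.03282.
Equity: weight = 23627.2647/51090.03282 = 0.4625; cost = 12.6%.
Bonds outstanding: weight = 27462.76812/51090.03282 = 0.5375; after-tax cost = 6.3% × (1 − 24%) = 4.7880%.
WACC = 0.4625 × 12.6000% + 0.5375 × 4.7880% = 8.4008%.

8.40%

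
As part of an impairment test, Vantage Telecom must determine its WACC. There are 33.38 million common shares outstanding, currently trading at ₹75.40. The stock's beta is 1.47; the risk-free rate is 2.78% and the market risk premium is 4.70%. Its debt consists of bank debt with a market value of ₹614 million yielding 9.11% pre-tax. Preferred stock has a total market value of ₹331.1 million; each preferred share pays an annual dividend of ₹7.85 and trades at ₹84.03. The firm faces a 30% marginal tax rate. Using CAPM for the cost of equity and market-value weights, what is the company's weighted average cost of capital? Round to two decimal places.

9.07%

Cost of equity via CAPM: Re = 2.78% + 1.47 × 4.7% = 9.6890%.
Cost of preferred: Rp = 7.85 / 84.03 = 9.3419%.
Market value of equity E = 75.4 × 33.38m = 2516.852m.
Total capital V = 2516.852 + 331.1 + 614 = 3461.952.
Equity: weight = 2516.852/3461.952 = 0.7270; cost = 9.689%.
Preferred: weight = 331.1/3461.952 = 0.0956; cost = 9.3419%.
Bank debt: weight = 614/3461.952 = 0.1774; after-tax cost = 9.11% × (1 − 30%) = 6.3770%.
WACC = 0.7270 × 9.6890% + 0.0956 × 9.3419% + 0.1774 × 6.3770% = 9.0684%.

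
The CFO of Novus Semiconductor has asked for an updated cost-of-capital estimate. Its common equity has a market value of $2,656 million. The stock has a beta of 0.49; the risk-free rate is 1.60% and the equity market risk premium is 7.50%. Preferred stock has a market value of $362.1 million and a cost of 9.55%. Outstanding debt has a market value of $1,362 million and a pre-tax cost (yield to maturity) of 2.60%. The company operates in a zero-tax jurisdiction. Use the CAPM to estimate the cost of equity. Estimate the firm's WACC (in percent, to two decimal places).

4.80%

Cost of equity via CAPM: Re = 1.6% + 0.49 × 7.5% = 5.2750%.
Total capital V = 2656 + 362.1 + 1362 = 4380.1.
Equity: weight = 2656/4380.1 = 0.6064; cost = 5.275%.
Preferred: weight = 362.1/4380.1 = 0.0827; cost = 9.55%.
Debt: weight = 1362/4380.1 = 0.3110; after-tax cost = 2.6% × (1 − 0%) = 2.6000%.
WACC = 0.6064 × 5.2750% + 0.0827 × 9.5500% + 0.3110 × 2.6000% = 4.7966%.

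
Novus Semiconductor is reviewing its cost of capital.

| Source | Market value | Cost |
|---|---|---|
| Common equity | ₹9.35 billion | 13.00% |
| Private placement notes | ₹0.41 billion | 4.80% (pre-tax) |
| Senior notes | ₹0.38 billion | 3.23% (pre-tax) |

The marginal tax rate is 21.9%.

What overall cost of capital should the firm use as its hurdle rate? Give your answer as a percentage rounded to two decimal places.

12.23%

Total capital V = 9.35 + 0.41 + 0.38 = 10.14.
Equity: weight = 9.35/10.14 = 0.9221; cost = 13%.
Private placement notes: weight = 0.41/10.14 = 0.0404; after-tax cost = 4.8% × (1 − 21.9%) = 3.7488%.
Senior notes: weight = 0.38/10.14 = 0.0375; after-tax cost = 3.23% × (1 − 21.9%) = 2.5226%.
WACC = 0.9221 × 13.0000% + 0.0404 × 3.7488% + 0.0375 × 2.5226% = 12.2333%.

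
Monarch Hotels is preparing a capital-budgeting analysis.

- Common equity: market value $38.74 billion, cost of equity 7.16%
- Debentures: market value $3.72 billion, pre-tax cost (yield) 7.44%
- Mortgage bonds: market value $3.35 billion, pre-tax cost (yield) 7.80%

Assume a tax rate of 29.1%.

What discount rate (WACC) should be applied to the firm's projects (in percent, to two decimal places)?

Total capital V = 38.74 + 3.72 + 3.35 = 45.81.
Equity: weight = 38.74/45.81 = 0.8457; cost = 7.16%.
Debentures: weight = 3.72/45.81 = 0.0812; after-tax cost = 7.44% × (1 − 29.1%) = 5.2750%.
Mortgage bonds: weight = 3.35/45.81 = 0.0731; after-tax cost = 7.8% × (1 − 29.1%) = 5.5302%.
WACC = 0.8457 × 7.1600% + 0.0812 × 5.2750% + 0.0731 × 5.5302% = 6.8877%.

6.89%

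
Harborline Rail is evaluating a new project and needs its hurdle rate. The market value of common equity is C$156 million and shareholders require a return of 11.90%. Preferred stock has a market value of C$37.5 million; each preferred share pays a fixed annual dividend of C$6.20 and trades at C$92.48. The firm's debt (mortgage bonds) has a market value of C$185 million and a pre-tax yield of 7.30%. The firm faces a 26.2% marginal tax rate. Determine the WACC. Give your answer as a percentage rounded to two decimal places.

Cost of preferred: Rp = 6.2 / 92.48 = 6.7042%.
Total capital V = 156 + 37.5 + 185 = 378.5.
Equity: weight = 156/378.5 = 0.4122; cost = 11.9%.
Preferred: weight = 37.5/378.5 = 0.0991; cost = 6.7042%.
Mortgage bonds: weight = 185/378.5 = 0.4888; after-tax cost = 7.3% × (1 − 26.2%) = 5.3874%.
WACC = 0.4122 × 11.9000% + 0.0991 × 6.7042% + 0.4888 × 5.3874% = 8.2021%.

8.20%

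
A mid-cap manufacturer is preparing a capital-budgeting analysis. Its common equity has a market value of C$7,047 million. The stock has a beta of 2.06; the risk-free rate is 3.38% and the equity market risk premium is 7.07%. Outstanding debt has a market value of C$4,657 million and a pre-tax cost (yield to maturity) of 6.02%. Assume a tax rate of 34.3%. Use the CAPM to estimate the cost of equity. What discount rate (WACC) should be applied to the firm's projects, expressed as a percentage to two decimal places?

12.38%

Cost of equity via CAPM: Re = 3.38% + 2.06 × 7.07% = 17.9442%.
Total capital V = 7047 + 4657 = 11704.
Equity: weight = 7047/11704 = 0.6021; cost = 17.9442%.
Debt: weight = 4657/11704 = 0.3979; after-tax cost = 6.02% × (1 − 34.3%) = 3.9551%.
WACC = 0.6021 × 17.9442% + 0.3979 × 3.9551% = 12.3780%.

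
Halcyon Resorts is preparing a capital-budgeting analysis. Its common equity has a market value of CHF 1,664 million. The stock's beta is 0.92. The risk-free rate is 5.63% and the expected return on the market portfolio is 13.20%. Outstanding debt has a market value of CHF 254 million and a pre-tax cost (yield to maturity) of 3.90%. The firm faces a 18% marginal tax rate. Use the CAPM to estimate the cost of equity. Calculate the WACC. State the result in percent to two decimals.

11.35%

Market risk premium = 13.2% − 5.63% = 7.57%.
Cost of equity via CAPM: Re = 5.63% + 0.92 × 7.57% = 12.5944%.
Total capital V = 1664 + 254 = 1918.
Equity: weight = 1664/1918 = 0.8676; cost = 12.5944%.
Debt: weight = 254/1918 = 0.1324; after-tax cost = 3.9% × (1 − 18%) = 3.1980%.
WACC = 0.8676 × 12.5944% + 0.1324 × 3.1980% = 11.3500%.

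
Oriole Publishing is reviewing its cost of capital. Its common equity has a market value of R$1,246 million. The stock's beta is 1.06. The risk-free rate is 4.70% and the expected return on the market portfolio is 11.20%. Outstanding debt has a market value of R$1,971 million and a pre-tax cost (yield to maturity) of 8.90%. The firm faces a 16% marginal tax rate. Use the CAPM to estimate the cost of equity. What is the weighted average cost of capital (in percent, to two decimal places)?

Market risk premium = 11.2% − 4.7% = 6.5%.
Cost of equity via CAPM: Re = 4.7% + 1.06 × 6.5% = 11.5900%.
Total capital V = 1246 + 1971 = 3217.
Equity: weight = 1246/3217 = 0.3873; cost = 11.59%.
Debt: weight = 1971/3217 = 0.6127; after-tax cost = 8.9% × (1 − 16%) = 7.4760%.
WACC = 0.3873 × 11.5900% + 0.6127 × 7.4760% = 9.0694%.

9.07%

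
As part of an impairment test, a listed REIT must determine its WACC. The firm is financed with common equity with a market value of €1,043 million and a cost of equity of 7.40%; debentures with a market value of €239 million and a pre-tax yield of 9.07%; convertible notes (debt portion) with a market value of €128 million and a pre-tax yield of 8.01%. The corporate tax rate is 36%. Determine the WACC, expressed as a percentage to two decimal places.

Total capital V = 1043 + 239 + 128 = 1410.
Equity: weight = 1043/1410 = 0.7397; cost = 7.4%.
Debentures: weight = 239/1410 = 0.1695; after-tax cost = 9.07% × (1 − 36%) = 5.8048%.
Convertible notes (debt portion): weight = 128/1410 = 0.0908; after-tax cost = 8.01% × (1 − 36%) = 5.1264%.
WACC = 0.7397 × 7.4000% + 0.1695 × 5.8048% + 0.0908 × 5.1264% = 6.9232%.

6.92%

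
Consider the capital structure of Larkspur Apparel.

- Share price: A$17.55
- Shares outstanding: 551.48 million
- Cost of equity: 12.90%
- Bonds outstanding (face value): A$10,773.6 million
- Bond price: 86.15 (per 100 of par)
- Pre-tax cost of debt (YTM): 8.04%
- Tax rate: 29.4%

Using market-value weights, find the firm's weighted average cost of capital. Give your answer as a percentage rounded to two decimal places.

9.36%

Market value of equity E = 17.55 × 551.48m = 9678.474m. Market value of debt D = 10773.6m × 86.15/100 = 9281.4564m.
Total capital V = 9678.474 + 9281.4564 = 18959.9304.
Equity: weight = 9678.474/18959.9304 = 0.5105; cost = 12.9%.
Bonds outstanding: weight = 9281.4564/18959.9304 = 0.4895; after-tax cost = 8.04% × (1 − 29.4%) = 5.6762%.
WACC = 0.5105 × 12.9000% + 0.4895 × 5.6762% = 9.3638%.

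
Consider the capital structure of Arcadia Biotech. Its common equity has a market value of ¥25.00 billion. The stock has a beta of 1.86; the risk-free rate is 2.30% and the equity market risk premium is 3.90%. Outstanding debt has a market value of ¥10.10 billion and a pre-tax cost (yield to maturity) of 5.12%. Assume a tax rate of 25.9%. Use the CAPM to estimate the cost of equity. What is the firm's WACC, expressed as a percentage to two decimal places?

Cost of equity via CAPM: Re = 2.3% + 1.86 × 3.9% = 9.5540%.
Total capital V = 25 + 10.1 = 35.1.
Equity: weight = 25/35.1 = 0.7123; cost = 9.554%.
Debt: weight = 10.1/35.1 = 0.2877; after-tax cost = 5.12% × (1 − 25.9%) = 3.7939%.
WACC = 0.7123 × 9.5540% + 0.2877 × 3.7939% = 7.8965%.

7.90%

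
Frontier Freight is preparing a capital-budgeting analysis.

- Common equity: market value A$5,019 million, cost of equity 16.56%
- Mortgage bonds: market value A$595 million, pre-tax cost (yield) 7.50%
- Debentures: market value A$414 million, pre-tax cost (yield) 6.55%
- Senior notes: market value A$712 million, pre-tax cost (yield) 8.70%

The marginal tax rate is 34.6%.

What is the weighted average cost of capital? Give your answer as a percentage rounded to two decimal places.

Total capital V = 5019 + 595 + 414 + 712 = 6740.
Equity: weight = 5019/6740 = 0.7447; cost = 16.56%.
Mortgage bonds: weight = 595/6740 = 0.0883; after-tax cost = 7.5% × (1 − 34.6%) = 4.9050%.
Debentures: weight = 414/6740 = 0.0614; after-tax cost = 6.55% × (1 − 34.6%) = 4.2837%.
Senior notes: weight = 712/6740 = 0.1056; after-tax cost = 8.7% × (1 − 34.6%) = 5.6898%.
WACC = 0.7447 × 16.5600% + 0.0883 × 4.9050% + 0.0614 × 4.2837% + 0.1056 × 5.6898% = 13.6287%.

13.63%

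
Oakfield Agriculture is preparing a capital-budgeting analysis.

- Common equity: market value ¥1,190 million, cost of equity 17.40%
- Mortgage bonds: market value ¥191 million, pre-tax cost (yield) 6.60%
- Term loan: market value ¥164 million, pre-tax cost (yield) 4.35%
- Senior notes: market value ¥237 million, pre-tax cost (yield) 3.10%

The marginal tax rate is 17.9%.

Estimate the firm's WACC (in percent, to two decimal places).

12.87%

Total capital V = 1190 + 191 + 164 + 237 = 1782.
Equity: weight = 1190/1782 = 0.6678; cost = 17.4%.
Mortgage bonds: weight = 191/1782 = 0.1072; after-tax cost = 6.6% × (1 − 17.9%) = 5.4186%.
Term loan: weight = 164/1782 = 0.0920; after-tax cost = 4.35% × (1 − 17.9%) = 3.5713%.
Senior notes: weight = 237/1782 = 0.1330; after-tax cost = 3.1% × (1 − 17.9%) = 2.5451%.
WACC = 0.6678 × 17.4000% + 0.1072 × 5.4186% + 0.0920 × 3.5713% + 0.1330 × 2.5451% = 12.8675%.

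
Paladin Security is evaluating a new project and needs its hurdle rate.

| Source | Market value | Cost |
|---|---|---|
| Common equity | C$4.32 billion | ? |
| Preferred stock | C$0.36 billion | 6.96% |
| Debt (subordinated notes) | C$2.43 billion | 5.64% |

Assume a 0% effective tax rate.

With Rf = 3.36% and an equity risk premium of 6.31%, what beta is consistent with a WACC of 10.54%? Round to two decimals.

1.62

Total capital V = 4.32 + 0.36 + 2.43 = 7.11.
Equity weight = 4.32/7.11 = 0.6076.
Preferred weight = 0.36/7.11 = 0.0506.
Subordinated notes weight = 2.43/7.11 = 0.3418.
Debt contribution = 0.3418 × 5.64% × (1 − 0%) = 1.9276%.
Preferred contribution = 0.0506 × 6.96% = 0.3524%.
Required equity contribution = 10.54% − 2.2800% = 8.2600%  ⇒  Re = 13.5946%.
CAPM: 13.5946% = 3.36% + β × 6.31%  ⇒  β = 1.6220.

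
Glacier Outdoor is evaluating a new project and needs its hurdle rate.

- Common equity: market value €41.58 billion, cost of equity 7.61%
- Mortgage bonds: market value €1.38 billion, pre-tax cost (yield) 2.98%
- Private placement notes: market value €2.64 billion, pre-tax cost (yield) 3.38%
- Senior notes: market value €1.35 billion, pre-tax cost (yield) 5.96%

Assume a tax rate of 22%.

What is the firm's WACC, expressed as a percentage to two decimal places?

7.09%

Total capital V = 41.58 + 1.38 + 2.64 + 1.35 = 46.95.
Equity: weight = 41.58/46.95 = 0.8856; cost = 7.61%.
Mortgage bonds: weight = 1.38/46.95 = 0.0294; after-tax cost = 2.98% × (1 − 22%) = 2.3244%.
Private placement notes: weight = 2.64/46.95 = 0.0562; after-tax cost = 3.38% × (1 − 22%) = 2.6364%.
Senior notes: weight = 1.35/46.95 = 0.0288; after-tax cost = 5.96% × (1 − 22%) = 4.6488%.
WACC = 0.8856 × 7.6100% + 0.0294 × 2.3244% + 0.0562 × 2.6364% + 0.0288 × 4.6488% = 7.0898%.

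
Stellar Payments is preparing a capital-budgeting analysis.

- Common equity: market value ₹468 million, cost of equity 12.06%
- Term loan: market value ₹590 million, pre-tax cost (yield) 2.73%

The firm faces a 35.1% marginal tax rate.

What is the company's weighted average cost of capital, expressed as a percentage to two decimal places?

6.32%

Total capital V = 468 + 590 = 1058.
Equity: weight = 468/1058 = 0.4423; cost = 12.06%.
Term loan: weight = 590/1058 = 0.5577; after-tax cost = 2.73% × (1 − 35.1%) = 1.7718%.
WACC = 0.4423 × 12.0600% + 0.5577 × 1.7718% = 6.3227%.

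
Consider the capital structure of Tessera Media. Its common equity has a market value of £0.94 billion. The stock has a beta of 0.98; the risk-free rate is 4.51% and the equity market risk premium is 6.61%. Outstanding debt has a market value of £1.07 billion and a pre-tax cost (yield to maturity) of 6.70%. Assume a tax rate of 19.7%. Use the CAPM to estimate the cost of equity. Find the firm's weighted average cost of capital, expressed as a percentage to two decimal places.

8.00%

Cost of equity via CAPM: Re = 4.51% + 0.98 × 6.61% = 10.9878%.
Total capital V = 0.94 + 1.07 = 2.01.
Equity: weight = 0.94/2.01 = 0.4677; cost = 10.9878%.
Debt: weight = 1.07/2.01 = 0.5323; after-tax cost = 6.7% × (1 − 19.7%) = 5.3801%.
WACC = 0.4677 × 10.9878% + 0.5323 × 5.3801% = 8.0026%.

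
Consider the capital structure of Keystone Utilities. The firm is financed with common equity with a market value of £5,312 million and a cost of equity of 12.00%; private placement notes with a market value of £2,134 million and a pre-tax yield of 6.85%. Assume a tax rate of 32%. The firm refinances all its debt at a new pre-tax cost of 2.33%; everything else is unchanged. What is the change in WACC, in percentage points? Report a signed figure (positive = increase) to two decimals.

Current WACC:
Total capital V = 5312 + 2134 = 7446.
Equity: weight = 5312/7446 = 0.7134; cost = 12%.
Private placement notes: weight = 2134/7446 = 0.2866; after-tax cost = 6.85% × (1 − 32%) = 4.6580%.
WACC = 0.7134 × 12.0000% + 0.2866 × 4.6580% = 9.8958%.
After the change:
Total capital V = 5312 + 2134 = 7446.
Equity: weight = 5312/7446 = 0.7134; cost = 12%.
Private placement notes: weight = 2134/7446 = 0.2866; after-tax cost = 2.33% × (1 − 32%) = 1.5844%.
WACC = 0.7134 × 12.0000% + 0.2866 × 1.5844% = 9.0149%.
Change in WACC = 9.0149% − 9.8958% = -0.8809 pp.

-0.88 pp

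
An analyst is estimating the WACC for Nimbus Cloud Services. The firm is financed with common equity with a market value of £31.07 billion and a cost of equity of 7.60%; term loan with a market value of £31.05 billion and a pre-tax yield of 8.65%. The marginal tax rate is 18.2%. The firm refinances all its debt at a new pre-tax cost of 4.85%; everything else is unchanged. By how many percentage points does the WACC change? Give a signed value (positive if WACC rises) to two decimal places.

-1.55 pp

Current WACC:
Total capital V = 31.07 + 31.05 = 62.12.
Equity: weight = 31.07/62.12 = 0.5002; cost = 7.6%.
Term loan: weight = 31.05/62.12 = 0.4998; after-tax cost = 8.65% × (1 − 18.2%) = 7.0757%.
WACC = 0.5002 × 7.6000% + 0.4998 × 7.0757% = 7.3379%.
After the change:
Total capital V = 31.07 + 31.05 = 62.12.
Equity: weight = 31.07/62.12 = 0.5002; cost = 7.6%.
Term loan: weight = 31.05/62.12 = 0.4998; after-tax cost = 4.85% × (1 − 18.2%) = 3.9673%.
WACC = 0.5002 × 7.6000% + 0.4998 × 3.9673% = 5.7842%.
Change in WACC = 5.7842% − 7.3379% = -1.5537 pp.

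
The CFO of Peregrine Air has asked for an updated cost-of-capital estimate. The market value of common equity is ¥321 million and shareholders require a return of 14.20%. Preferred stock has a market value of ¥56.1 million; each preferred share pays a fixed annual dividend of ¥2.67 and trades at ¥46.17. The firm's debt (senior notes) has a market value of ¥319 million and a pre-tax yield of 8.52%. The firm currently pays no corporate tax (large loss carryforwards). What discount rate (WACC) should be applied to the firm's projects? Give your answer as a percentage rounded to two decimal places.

10.92%

Cost of preferred: Rp = 2.67 / 46.17 = 5.7830%.
Total capital V = 321 + 56.1 + 319 = 696.1.
Equity: weight = 321/696.1 = 0.4611; cost = 14.2%.
Preferred: weight = 56.1/696.1 = 0.0806; cost = 5.783%.
Senior notes: weight = 319/696.1 = 0.4583; after-tax cost = 8.52% × (1 − 0%) = 8.5200%.
WACC = 0.4611 × 14.2000% + 0.0806 × 5.7830% + 0.4583 × 8.5200% = 10.9187%.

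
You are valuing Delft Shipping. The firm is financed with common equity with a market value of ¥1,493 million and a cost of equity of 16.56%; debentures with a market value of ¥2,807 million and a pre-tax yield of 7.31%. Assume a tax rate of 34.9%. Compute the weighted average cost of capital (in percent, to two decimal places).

Total capital V = 1493 + 2807 = 4300.
Equity: weight = 1493/4300 = 0.3472; cost = 16.56%.
Debentures: weight = 2807/4300 = 0.6528; after-tax cost = 7.31% × (1 − 34.9%) = 4.7588%.
WACC = 0.3472 × 16.5600% + 0.6528 × 4.7588% = 8.8563%.

8.86%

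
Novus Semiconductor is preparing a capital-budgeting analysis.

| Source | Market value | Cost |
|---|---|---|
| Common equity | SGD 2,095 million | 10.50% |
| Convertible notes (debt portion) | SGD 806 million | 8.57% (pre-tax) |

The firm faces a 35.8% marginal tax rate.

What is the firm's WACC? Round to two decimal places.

Total capital V = 2095 + 806 = 2901.
Equity: weight = 2095/2901 = 0.7222; cost = 10.5%.
Convertible notes (debt portion): weight = 806/2901 = 0.2778; after-tax cost = 8.57% × (1 − 35.8%) = 5.5019%.
WACC = 0.7222 × 10.5000% + 0.2778 × 5.5019% = 9.1114%.

9.11%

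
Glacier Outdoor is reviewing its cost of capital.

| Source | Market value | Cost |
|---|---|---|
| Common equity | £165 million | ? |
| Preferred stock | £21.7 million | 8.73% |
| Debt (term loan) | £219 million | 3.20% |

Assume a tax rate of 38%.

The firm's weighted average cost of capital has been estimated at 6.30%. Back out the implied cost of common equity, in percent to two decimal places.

11.71%

Total capital V = 165 + 21.7 + 219 = 405.7.
Equity weight = 165/405.7 = 0.4067.
Preferred weight = 21.7/405.7 = 0.0535.
Term loan weight = 219/405.7 = 0.5398.
Debt contribution = 0.5398 × 3.2% × (1 − 38%) = 1.0710%.
Preferred contribution = 0.0535 × 8.73% = 0.4669%.
Required equity contribution = 6.3% − 1.5379% = 4.7621%.
Re = 4.7621% / 0.4067 = 11.7089%.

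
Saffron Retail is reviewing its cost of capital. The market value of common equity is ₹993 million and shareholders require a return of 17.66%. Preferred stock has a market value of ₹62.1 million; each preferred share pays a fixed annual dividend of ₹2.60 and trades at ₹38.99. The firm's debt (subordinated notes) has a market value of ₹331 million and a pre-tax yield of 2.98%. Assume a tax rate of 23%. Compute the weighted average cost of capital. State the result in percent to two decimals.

13.50%

Cost of preferred: Rp = 2.6 / 38.99 = 6.6684%.
Total capital V = 993 + 62.1 + 331 = 1386.1.
Equity: weight = 993/1386.1 = 0.7164; cost = 17.66%.
Preferred: weight = 62.1/1386.1 = 0.0448; cost = 6.6684%.
Subordinated notes: weight = 331/1386.1 = 0.2388; after-tax cost = 2.98% × (1 − 23%) = 2.2946%.
WACC = 0.7164 × 17.6600% + 0.0448 × 6.6684% + 0.2388 × 2.2946% = 13.4983%.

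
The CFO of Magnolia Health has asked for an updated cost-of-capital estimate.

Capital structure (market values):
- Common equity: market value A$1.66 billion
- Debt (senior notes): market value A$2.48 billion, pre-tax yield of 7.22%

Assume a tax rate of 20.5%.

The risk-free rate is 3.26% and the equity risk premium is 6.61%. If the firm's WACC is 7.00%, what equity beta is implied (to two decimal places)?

0.85

Total capital V = 1.66 + 2.48 = 4.14.
Equity weight = 1.66/4.14 = 0.4010.
Senior notes weight = 2.48/4.14 = 0.5990.
Debt contribution = 0.5990 × 7.22% × (1 − 20.5%) = 3.4384%.
Required equity contribution = 7.0% − 3.4384% = 3.5616%  ⇒  Re = 8.8826%.
CAPM: 8.8826% = 3.26% + β × 6.61%  ⇒  β = 0.8506.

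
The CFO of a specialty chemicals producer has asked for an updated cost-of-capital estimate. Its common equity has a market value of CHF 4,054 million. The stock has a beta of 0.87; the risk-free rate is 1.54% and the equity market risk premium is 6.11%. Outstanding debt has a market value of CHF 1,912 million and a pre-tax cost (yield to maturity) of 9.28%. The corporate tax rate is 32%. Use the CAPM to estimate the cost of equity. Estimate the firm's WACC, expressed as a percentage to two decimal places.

6.68%

Cost of equity via CAPM: Re = 1.54% + 0.87 × 6.11% = 6.8557%.
Total capital V = 4054 + 1912 = 5966.
Equity: weight = 4054/5966 = 0.6795; cost = 6.8557%.
Debt: weight = 1912/5966 = 0.3205; after-tax cost = 9.28% × (1 − 32%) = 6.3104%.
WACC = 0.6795 × 6.8557% + 0.3205 × 6.3104% = 6.6809%.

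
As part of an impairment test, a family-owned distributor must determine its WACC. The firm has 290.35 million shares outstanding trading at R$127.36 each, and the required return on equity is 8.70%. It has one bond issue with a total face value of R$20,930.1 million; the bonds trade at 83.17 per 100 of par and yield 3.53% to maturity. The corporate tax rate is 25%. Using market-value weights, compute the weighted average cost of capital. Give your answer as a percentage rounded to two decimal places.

Market value of equity E = 127.36 × 290.35m = 36978.976m. Market value of debt D = 20930.1m × 83.17/100 = 17407.56417m.
Total capital V = 36978.976 + 17407.56417 = 54386.54017.
Equity: weight = 36978.976/54386.54017 = 0.6799; cost = 8.7%.
Bonds outstanding: weight = 17407.56417/54386.54017 = 0.3201; after-tax cost = 3.53% × (1 − 25%) = 2.6475%.
WACC = 0.6799 × 8.7000% + 0.3201 × 2.6475% = 6.7628%.

6.76%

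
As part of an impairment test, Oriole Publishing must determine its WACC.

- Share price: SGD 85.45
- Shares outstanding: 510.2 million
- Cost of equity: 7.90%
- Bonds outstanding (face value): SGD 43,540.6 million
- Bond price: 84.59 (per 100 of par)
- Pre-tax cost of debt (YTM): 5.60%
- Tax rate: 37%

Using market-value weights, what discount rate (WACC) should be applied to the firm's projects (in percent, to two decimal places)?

Market value of equity E = 85.45 × 510.2m = 43596.59m. Market value of debt D = 43540.6m × 84.59/100 = 36830.99354m.
Total capital V = 43596.59 + 36830.99354 = 80427.58354.
Equity: weight = 43596.59/80427.58354 = 0.5421; cost = 7.9%.
Bonds outstanding: weight = 36830.99354/80427.58354 = 0.4579; after-tax cost = 5.6% × (1 − 37%) = 3.5280%.
WACC = 0.5421 × 7.9000% + 0.4579 × 3.5280% = 5.8979%.

5.90%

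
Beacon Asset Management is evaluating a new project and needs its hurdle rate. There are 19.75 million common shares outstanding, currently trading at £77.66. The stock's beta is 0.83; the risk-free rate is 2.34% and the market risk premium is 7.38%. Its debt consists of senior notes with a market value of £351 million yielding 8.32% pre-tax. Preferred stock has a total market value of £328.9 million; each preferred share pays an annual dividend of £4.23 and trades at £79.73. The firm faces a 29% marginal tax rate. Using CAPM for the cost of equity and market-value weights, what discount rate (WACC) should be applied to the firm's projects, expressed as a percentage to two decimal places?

7.59%

Cost of equity via CAPM: Re = 2.34% + 0.83 × 7.38% = 8.4654%.
Cost of preferred: Rp = 4.23 / 79.73 = 5.3054%.
Market value of equity E = 77.66 × 19.75m = 1533.785m.
Total capital V = 1533.785 + 328.9 + 351 = 2213.685.
Equity: weight = 1533.785/2213.685 = 0.6929; cost = 8.4654%.
Preferred: weight = 328.9/2213.685 = 0.1486; cost = 5.3054%.
Senior notes: weight = 351/2213.685 = 0.1586; after-tax cost = 8.32% × (1 − 29%) = 5.9072%.
WACC = 0.6929 × 8.4654% + 0.1486 × 5.3054% + 0.1586 × 5.9072% = 7.5903%.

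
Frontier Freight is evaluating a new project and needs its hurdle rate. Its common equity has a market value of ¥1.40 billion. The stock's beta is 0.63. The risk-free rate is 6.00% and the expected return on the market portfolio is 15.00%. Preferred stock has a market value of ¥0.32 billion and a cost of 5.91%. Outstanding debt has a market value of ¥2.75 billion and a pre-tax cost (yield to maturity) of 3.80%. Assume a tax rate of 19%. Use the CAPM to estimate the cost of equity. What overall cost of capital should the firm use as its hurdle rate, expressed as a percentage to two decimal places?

5.97%

Market risk premium = 15.0% − 6.0% = 9.0%.
Cost of equity via CAPM: Re = 6.0% + 0.63 × 9.0% = 11.6700%.
Total capital V = 1.4 + 0.32 + 2.75 = 4.47.
Equity: weight = 1.4/4.47 = 0.3132; cost = 11.67%.
Preferred: weight = 0.32/4.47 = 0.0716; cost = 5.91%.
Debt: weight = 2.75/4.47 = 0.6152; after-tax cost = 3.8% × (1 − 19%) = 3.0780%.
WACC = 0.3132 × 11.6700% + 0.0716 × 5.9100% + 0.6152 × 3.0780% = 5.9717%.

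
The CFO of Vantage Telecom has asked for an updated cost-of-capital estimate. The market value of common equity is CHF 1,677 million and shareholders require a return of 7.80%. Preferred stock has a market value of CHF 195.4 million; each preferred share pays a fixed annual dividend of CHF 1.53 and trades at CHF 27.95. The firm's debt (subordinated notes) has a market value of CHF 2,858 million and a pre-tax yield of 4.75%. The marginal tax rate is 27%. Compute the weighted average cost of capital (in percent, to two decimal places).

Cost of preferred: Rp = 1.53 / 27.95 = 5.4741%.
Total capital V = 1677 + 195.4 + 2858 = 4730.4.
Equity: weight = 1677/4730.4 = 0.3545; cost = 7.8%.
Preferred: weight = 195.4/4730.4 = 0.0413; cost = 5.4741%.
Subordinated notes: weight = 2858/4730.4 = 0.6042; after-tax cost = 4.75% × (1 − 27%) = 3.4675%.
WACC = 0.3545 × 7.8000% + 0.0413 × 5.4741% + 0.6042 × 3.4675% = 5.0863%.

5.09%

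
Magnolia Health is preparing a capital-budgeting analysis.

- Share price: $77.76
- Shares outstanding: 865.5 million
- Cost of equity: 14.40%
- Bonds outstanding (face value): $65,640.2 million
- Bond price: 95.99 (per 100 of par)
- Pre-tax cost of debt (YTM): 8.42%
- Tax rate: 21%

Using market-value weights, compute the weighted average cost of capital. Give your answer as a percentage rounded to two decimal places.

10.65%

Market value of equity E = 77.76 × 865.5m = 67301.28m. Market value of debt D = 65640.2m × 95.99/100 = 63008.02798m.
Total capital V = 67301.28 + 63008.02798 = 130309.30798.
Equity: weight = 67301.28/130309.30798 = 0.5165; cost = 14.4%.
Bonds outstanding: weight = 63008.02798/130309.30798 = 0.4835; after-tax cost = 8.42% × (1 − 21%) = 6.6518%.
WACC = 0.5165 × 14.4000% + 0.4835 × 6.6518% = 10.6535%.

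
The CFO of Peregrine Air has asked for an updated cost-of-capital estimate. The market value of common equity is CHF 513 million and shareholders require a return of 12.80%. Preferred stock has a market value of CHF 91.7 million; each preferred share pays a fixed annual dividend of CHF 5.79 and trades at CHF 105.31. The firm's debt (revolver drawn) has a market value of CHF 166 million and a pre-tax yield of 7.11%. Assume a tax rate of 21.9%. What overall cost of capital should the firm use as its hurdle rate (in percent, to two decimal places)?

Cost of preferred: Rp = 5.79 / 105.31 = 5.4981%.
Total capital V = 513 + 91.7 + 166 = 770.7.
Equity: weight = 513/770.7 = 0.6656; cost = 12.8%.
Preferred: weight = 91.7/770.7 = 0.1190; cost = 5.4981%.
Revolver drawn: weight = 166/770.7 = 0.2154; after-tax cost = 7.11% × (1 − 21.9%) = 5.5529%.
WACC = 0.6656 × 12.8000% + 0.1190 × 5.4981% + 0.2154 × 5.5529% = 10.3703%.

10.37%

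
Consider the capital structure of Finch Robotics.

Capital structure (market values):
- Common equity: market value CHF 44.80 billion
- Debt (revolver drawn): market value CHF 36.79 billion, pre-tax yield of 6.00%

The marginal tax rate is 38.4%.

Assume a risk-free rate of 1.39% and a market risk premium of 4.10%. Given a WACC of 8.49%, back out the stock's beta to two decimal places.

Total capital V = 44.8 + 36.79 = 81.59.
Equity weight = 44.8/81.59 = 0.5491.
Revolver drawn weight = 36.79/81.59 = 0.4509.
Debt contribution = 0.4509 × 6% × (1 − 38.4%) = 1.6666%.
Required equity contribution = 8.49% − 1.6666% = 6.8234%  ⇒  Re = 12.4269%.
CAPM: 12.4269% = 1.39% + β × 4.1%  ⇒  β = 2.6919.

2.69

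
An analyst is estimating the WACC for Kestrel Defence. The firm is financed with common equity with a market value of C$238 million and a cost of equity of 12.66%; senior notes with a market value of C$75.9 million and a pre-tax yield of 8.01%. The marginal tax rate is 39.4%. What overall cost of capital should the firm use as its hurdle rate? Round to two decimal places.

Total capital V = 238 + 75.9 = 313.9.
Equity: weight = 238/313.9 = 0.7582; cost = 12.66%.
Senior notes: weight = 75.9/313.9 = 0.2418; after-tax cost = 8.01% × (1 − 39.4%) = 4.8541%.
WACC = 0.7582 × 12.6600% + 0.2418 × 4.8541% = 10.7725%.

10.77%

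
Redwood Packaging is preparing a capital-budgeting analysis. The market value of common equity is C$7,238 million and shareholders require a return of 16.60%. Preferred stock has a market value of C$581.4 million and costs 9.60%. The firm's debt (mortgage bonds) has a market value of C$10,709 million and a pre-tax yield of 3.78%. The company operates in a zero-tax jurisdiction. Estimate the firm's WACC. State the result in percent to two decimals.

8.97%

Total capital V = 7238 + 581.4 + 10709 = 18528.4.
Equity: weight = 7238/18528.4 = 0.3906; cost = 16.6%.
Preferred: weight = 581.4/18528.4 = 0.0314; cost = 9.6%.
Mortgage bonds: weight = 10709/18528.4 = 0.5780; after-tax cost = 3.78% × (1 − 0%) = 3.7800%.
WACC = 0.3906 × 16.6000% + 0.0314 × 9.6000% + 0.5780 × 3.7800% = 8.9707%.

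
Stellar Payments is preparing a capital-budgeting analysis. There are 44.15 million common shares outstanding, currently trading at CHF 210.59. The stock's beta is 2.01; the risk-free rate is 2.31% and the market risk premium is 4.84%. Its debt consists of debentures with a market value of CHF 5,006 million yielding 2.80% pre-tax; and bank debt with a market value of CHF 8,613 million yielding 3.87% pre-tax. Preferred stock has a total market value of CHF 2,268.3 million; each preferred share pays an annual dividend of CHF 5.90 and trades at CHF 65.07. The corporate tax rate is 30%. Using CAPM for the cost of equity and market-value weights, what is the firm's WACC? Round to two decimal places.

6.58%

Cost of equity via CAPM: Re = 2.31% + 2.01 × 4.84% = 12.0384%.
Cost of preferred: Rp = 5.9 / 65.07 = 9.0672%.
Market value of equity E = 210.59 × 44.15m = 9297.5485m.
Total capital V = 9297.5485 + 2268.3 + 5006 + 8613 = 25184.8485.
Equity: weight = 9297.5485/25184.8485 = 0.3692; cost = 12.0384%.
Preferred: weight = 2268.3/25184.8485 = 0.0901; cost = 9.0672%.
Debentures: weight = 5006/25184.8485 = 0.1988; after-tax cost = 2.8% × (1 − 30%) = 1.9600%.
Bank debt: weight = 8613/25184.8485 = 0.3420; after-tax cost = 3.87% × (1 − 30%) = 2.7090%.
WACC = 0.3692 × 12.0384% + 0.0901 × 9.0672% + 0.1988 × 1.9600% + 0.3420 × 2.7090% = 6.5769%.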